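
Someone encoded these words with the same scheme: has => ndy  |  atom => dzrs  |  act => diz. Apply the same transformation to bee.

The rule splits by letter class: vowels +3, consonants +6.
Applying it to bee: b(cons)+6=h, e(vowel)+3=h, e(vowel)+3=h.

hhh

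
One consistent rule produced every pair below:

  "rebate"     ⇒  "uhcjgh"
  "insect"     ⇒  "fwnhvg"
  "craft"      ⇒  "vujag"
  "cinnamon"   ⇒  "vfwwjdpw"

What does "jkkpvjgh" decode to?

r(17)→u(20) and e(4)→h(7) fit y≡19x+9 (mod 26); the inverse of 19 mod 26 is 11. Each letter's alphabet position (a=0..z=25) is mapped through 19·x+9 mod 26 — an affine cipher.
Reversing it on jkkpvjgh: j(9)→11·(9−9)≡0=a; k(10)→11·(10−9)≡11=l; k(10)→11·(10−9)≡11=l; p(15)→11·(15−9)≡14=o; v(21)→11·(21−9)≡2=c; j(9)→11·(9−9)≡0=a; g(6)→11·(6−9)≡19=t; h(7)→11·(7−9)≡4=e (all mod 26).

allocate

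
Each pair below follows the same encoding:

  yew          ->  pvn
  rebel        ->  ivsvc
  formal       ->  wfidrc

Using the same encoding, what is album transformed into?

Compare letters: y→p is +17, e→v is +17, w→n is +17 — a constant shift. Every letter moves 17 places later in the alphabet, wrapping around z→a.
On album: a+17=r, l+17=c, b+17=s, u+17=l, m+17=d.

rcsld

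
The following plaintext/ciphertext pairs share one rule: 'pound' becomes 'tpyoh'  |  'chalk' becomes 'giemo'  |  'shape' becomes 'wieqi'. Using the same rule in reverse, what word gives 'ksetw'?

grass

Shifts by position in pound: pos 0: p→t (+4), pos 1: o→p (+1), pos 2: u→y (+4), pos 3: n→o (+1) — repeating every 2. It's a Vigenère-style cipher with numeric key [4,1]: position i shifts by key[i mod 2].
Decoding ksetw: k−4=g, s−1=r, e−4=a, t−1=s, w−4=s.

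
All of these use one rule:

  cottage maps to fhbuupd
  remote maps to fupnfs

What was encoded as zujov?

unity

The output letters match the input read backwards, each shifted +1: cottage reversed is egattoc. Read the word backwards and shift each letter +1.
Reversing it on zujov: shift back: z−1=y, u−1=t, j−1=i, o−1=n, v−1=u → ytinu; then reverse → unity.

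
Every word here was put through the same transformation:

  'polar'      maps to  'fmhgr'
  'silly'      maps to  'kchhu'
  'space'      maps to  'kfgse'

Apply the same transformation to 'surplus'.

kwrfhwk

p(15)→f(5) and o(14)→m(12) fit y≡19x+6 (mod 26); the inverse of 19 mod 26 is 11. This is an affine cipher: with a=0,…,z=25, each position x becomes (19x+6) mod 26.
On surplus: s(18)→19·18+6≡10=k; u(20)→19·20+6≡22=w; r(17)→19·17+6≡17=r; p(15)→19·15+6≡5=f; l(11)→19·11+6≡7=h; u(20)→19·20+6≡22=w; s(18)→19·18+6≡10=k (all mod 26).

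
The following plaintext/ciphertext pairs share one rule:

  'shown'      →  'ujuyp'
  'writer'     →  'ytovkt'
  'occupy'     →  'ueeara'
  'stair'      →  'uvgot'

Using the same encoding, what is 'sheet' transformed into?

ujkkv

The shift depends on letter class: consonant s→u is +2, but vowel o→u is +6. Vowels shift forward by 6 and consonants shift forward by 2.
On sheet: s(cons)+2=u, h(cons)+2=j, e(vowel)+6=k, e(vowel)+6=k, t(cons)+2=v.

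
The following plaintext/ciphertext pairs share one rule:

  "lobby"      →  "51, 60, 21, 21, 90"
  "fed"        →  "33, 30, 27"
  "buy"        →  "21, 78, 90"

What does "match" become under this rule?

l(#12)→51 and o(#15)→60: differences scale by 3, so n = 3·pos + 15. With a=1..z=26, the number is 3·pos + 15.
Applying it to match: m=13→54, a=1→18, t=20→75, c=3→24, h=8→39.

54, 18, 75, 24, 39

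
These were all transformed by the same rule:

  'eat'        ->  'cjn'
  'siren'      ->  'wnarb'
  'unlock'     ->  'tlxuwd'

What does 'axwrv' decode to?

Read the word backwards and shift each letter +9.
Reversing it on axwrv: shift back: a−9=r, x−9=o, w−9=n, r−9=i, v−9=m → ronim; then reverse → minor.

minor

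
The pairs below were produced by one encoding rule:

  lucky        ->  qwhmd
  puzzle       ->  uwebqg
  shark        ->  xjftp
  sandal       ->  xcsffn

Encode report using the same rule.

wguqwv

It's a Vigenère-style cipher with numeric key [5,2]: position i shifts by key[i mod 2].
On report: r+5=w, e+2=g, p+5=u, o+2=q, r+5=w, t+2=v.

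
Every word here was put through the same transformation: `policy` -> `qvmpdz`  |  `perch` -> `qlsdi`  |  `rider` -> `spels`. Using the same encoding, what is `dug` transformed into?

ebh

The rule splits by letter class: vowels +7, consonants +1.
On dug: d(cons)+1=e, u(vowel)+7=b, g(cons)+1=h.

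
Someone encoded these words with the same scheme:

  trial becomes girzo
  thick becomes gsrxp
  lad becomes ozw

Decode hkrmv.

spine

Each pair mirrors across the alphabet (t↔g, r↔i, i↔r): positions sum to 25. This is the alphabet-reversal cipher (Atbash): a becomes z, b becomes y, etc.
Reversing it on hkrmv: h↔s, k↔p, r↔i, m↔n, v↔e.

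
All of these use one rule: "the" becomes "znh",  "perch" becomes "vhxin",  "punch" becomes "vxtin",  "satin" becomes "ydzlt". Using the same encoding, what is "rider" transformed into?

The shift depends on letter class: consonant t→z is +6, but vowel e→h is +3. Vowels shift forward by 3 and consonants shift forward by 6.
On rider: r(cons)+6=x, i(vowel)+3=l, d(cons)+6=j, e(vowel)+3=h, r(cons)+6=x.

xljhx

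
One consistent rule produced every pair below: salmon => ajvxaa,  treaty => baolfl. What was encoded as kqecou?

church

In salmon: s→a is +8, a→j is +9, l→v is +10, m→x is +11 — the shift increases by 1 each position. Each letter shifts forward by (position + 8), i.e. 8, 9, 10, … — the shift grows by one for each successive letter.
Decoding kqecou: k−8=c, q−9=h, e−10=u, c−11=r, o−12=c, u−13=h.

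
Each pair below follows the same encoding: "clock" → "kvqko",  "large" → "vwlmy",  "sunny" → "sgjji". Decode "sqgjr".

sound

This is an affine cipher: with a=0,…,z=25, each position x becomes (7x+22) mod 26.
Decoding sqgjr: s(18)→15·(18−22)≡18=s; q(16)→15·(16−22)≡14=o; g(6)→15·(6−22)≡20=u; j(9)→15·(9−22)≡13=n; r(17)→15·(17−22)≡3=d (all mod 26).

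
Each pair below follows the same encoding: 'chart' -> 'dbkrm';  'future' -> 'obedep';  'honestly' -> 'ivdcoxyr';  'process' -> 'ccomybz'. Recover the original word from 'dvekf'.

Two steps: reverse the string, then apply a Caesar shift of +10.
Reversing it on dvekf: shift back: d−10=t, v−10=l, e−10=u, k−10=a, f−10=v → tluav; then reverse → vault.

vault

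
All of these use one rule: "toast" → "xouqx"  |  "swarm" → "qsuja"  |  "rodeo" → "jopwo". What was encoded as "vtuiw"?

place

This is an affine cipher: with a=0,…,z=25, each position x becomes (7x+20) mod 26.
Reversing it on vtuiw: v(21)→15·(21−20)≡15=p; t(19)→15·(19−20)≡11=l; u(20)→15·(20−20)≡0=a; i(8)→15·(8−20)≡2=c; w(22)→15·(22−20)≡4=e (all mod 26).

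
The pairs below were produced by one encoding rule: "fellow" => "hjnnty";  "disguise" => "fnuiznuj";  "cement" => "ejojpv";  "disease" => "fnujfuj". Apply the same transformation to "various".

The shift depends on letter class: consonant f→h is +2, but vowel e→j is +5. Vowels shift forward by 5 and consonants shift forward by 2.
On various: v(cons)+2=x, a(vowel)+5=f, r(cons)+2=t, i(vowel)+5=n, o(vowel)+5=t, u(vowel)+5=z, s(cons)+2=u.

xftntzu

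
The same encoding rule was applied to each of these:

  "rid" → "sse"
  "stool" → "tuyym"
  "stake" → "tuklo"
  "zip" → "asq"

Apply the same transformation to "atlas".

kumkt

Vowels shift forward by 10 and consonants shift forward by 1.
On atlas: a(vowel)+10=k, t(cons)+1=u, l(cons)+1=m, a(vowel)+10=k, s(cons)+1=t.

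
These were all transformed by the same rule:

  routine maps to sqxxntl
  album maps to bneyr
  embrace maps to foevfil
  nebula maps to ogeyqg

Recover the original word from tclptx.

sailor

In routine: r→s is +1, o→q is +2, u→x is +3, t→x is +4 — the shift increases by 1 each position. Each letter shifts forward by (position + 1), i.e. 1, 2, 3, … — the shift grows by one for each successive letter.
Undoing it on tclptx: t−1=s, c−2=a, l−3=i, p−4=l, t−5=o, x−6=r.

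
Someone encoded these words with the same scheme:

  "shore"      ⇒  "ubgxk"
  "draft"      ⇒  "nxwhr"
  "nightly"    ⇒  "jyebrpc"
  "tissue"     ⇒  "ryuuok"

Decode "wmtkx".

amber

Each letter's alphabet position (a=0..z=25) is mapped through 23·x+22 mod 26 — an affine cipher.
Undoing it on wmtkx: w(22)→17·(22−22)≡0=a; m(12)→17·(12−22)≡12=m; t(19)→17·(19−22)≡1=b; k(10)→17·(10−22)≡4=e; x(23)→17·(23−22)≡17=r (all mod 26).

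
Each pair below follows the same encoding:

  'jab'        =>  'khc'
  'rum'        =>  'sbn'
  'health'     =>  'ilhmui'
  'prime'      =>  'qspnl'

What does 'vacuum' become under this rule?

The shift depends on letter class: consonant j→k is +1, but vowel a→h is +7. Vowels shift forward by 7 and consonants shift forward by 1.
On vacuum: v(cons)+1=w, a(vowel)+7=h, c(cons)+1=d, u(vowel)+7=b, u(vowel)+7=b, m(cons)+1=n.

whdbbn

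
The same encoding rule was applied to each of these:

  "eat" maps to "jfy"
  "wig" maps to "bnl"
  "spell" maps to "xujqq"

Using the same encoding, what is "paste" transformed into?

ufxyj

Compare letters: e→j is +5, a→f is +5, t→y is +5 — a constant shift. It's a constant shift of +5 (ROT5).
For paste: p+5=u, a+5=f, s+5=x, t+5=y, e+5=j.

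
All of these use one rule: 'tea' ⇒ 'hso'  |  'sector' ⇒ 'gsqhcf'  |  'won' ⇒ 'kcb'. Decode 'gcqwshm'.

society

Compare letters: t→h is +14, e→s is +14, a→o is +14 — a constant shift. This is a Caesar cipher with shift 14.
Decoding gcqwshm: g−14=s, c−14=o, q−14=c, w−14=i, s−14=e, h−14=t, m−14=y.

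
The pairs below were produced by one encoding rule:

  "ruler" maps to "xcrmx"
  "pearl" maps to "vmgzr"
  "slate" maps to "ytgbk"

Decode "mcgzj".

Shifts by position in ruler: pos 0: r→x (+6), pos 1: u→c (+8), pos 2: l→r (+6), pos 3: e→m (+8) — repeating every 2. A repeating key of period 2 is used — shifts +6, +8 over and over.
Reversing it on mcgzj: m−6=g, c−8=u, g−6=a, z−8=r, j−6=d.

guard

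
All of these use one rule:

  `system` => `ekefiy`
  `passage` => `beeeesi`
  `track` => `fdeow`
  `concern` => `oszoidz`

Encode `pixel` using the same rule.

bmjix

The rule splits by letter class: vowels +4, consonants +12.
For pixel: p(cons)+12=b, i(vowel)+4=m, x(cons)+12=j, e(vowel)+4=i, l(cons)+12=x.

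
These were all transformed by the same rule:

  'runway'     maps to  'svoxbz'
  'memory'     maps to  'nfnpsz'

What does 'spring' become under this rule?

Compare letters: r→s is +1, u→v is +1, n→o is +1 — a constant shift. Each letter is shifted forward by 1 in the alphabet (a Caesar shift of +1).
On spring: s+1=t, p+1=q, r+1=s, i+1=j, n+1=o, g+1=h.

tqsjoh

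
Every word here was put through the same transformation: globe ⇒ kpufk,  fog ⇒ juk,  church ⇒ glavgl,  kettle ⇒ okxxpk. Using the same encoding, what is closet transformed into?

Vowels shift forward by 6 and consonants shift forward by 4.
On closet: c(cons)+4=g, l(cons)+4=p, o(vowel)+6=u, s(cons)+4=w, e(vowel)+6=k, t(cons)+4=x.

gpuwkx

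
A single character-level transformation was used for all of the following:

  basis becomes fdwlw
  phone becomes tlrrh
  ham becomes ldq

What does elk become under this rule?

hpo

The shift depends on letter class: consonant b→f is +4, but vowel a→d is +3. Vowels shift forward by 3 and consonants shift forward by 4.
On elk: e(vowel)+3=h, l(cons)+4=p, k(cons)+4=o.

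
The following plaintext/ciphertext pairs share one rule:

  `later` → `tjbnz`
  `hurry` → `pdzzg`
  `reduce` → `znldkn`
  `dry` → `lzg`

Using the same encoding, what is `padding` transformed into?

xjllrvo

The shift depends on letter class: consonant l→t is +8, but vowel a→j is +9. The rule splits by letter class: vowels +9, consonants +8.
Applying it to padding: p(cons)+8=x, a(vowel)+9=j, d(cons)+8=l, d(cons)+8=l, i(vowel)+9=r, n(cons)+8=v, g(cons)+8=o.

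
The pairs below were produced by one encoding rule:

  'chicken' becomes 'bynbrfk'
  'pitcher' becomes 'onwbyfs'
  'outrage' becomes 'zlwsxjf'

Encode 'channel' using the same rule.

byxkkfg

Treating letters as 0–25, the rule is x ↦ 15x + 23 (mod 26).
Applying it to channel: c(2)→15·2+23≡1=b; h(7)→15·7+23≡24=y; a(0)→15·0+23≡23=x; n(13)→15·13+23≡10=k; n(13)→15·13+23≡10=k; e(4)→15·4+23≡5=f; l(11)→15·11+23≡6=g (all mod 26).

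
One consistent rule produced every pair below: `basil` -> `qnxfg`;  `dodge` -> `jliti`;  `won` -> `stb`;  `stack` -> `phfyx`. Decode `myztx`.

Two steps: reverse the string, then apply a Caesar shift of +5.
Undoing it on myztx: shift back: m−5=h, y−5=t, z−5=u, t−5=o, x−5=s → htuos; then reverse → south.

south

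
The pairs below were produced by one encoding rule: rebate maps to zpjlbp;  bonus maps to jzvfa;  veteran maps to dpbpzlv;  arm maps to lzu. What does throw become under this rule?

bpzze

The shift depends on letter class: consonant r→z is +8, but vowel e→p is +11. Two shifts are in play — +11 for a/e/i/o/u, +8 for every other letter.
On throw: t(cons)+8=b, h(cons)+8=p, r(cons)+8=z, o(vowel)+11=z, w(cons)+8=e.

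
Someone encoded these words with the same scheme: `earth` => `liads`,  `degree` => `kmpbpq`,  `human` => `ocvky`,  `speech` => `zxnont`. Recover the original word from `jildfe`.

In earth: e→l is +7, a→i is +8, r→a is +9, t→d is +10 — the shift increases by 1 each position. The shift increases by 1 at each position, starting from +7: 7, 8, 9, ….
Undoing it on jildfe: j−7=c, i−8=a, l−9=c, d−10=t, f−11=u, e−12=s.

cactus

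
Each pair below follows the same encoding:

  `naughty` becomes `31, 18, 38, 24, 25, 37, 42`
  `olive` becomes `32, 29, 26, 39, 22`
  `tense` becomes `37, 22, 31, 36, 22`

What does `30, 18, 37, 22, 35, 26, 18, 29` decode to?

material

n is letter #14 and maps to 31: an offset of 17. The number is (letter's place in the alphabet, a=1) + 17.
Decoding 30, 18, 37, 22, 35, 26, 18, 29: 30→(30−17)÷1=13=m, 18→(18−17)÷1=1=a, 37→(37−17)÷1=20=t, 22→(22−17)÷1=5=e, 35→(35−17)÷1=18=r, 26→(26−17)÷1=9=i, 18→(18−17)÷1=1=a, 29→(29−17)÷1=12=l.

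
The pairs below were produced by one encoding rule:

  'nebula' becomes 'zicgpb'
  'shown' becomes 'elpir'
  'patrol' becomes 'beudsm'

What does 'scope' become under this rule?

Shifts by position in nebula: pos 0: n→z (+12), pos 1: e→i (+4), pos 2: b→c (+1), pos 3: u→g (+12), pos 4: l→p (+4), pos 5: a→b (+1) — repeating every 3. It's a Vigenère-style cipher with numeric key [12,4,1]: position i shifts by key[i mod 3].
On scope: s+12=e, c+4=g, o+1=p, p+12=b, e+4=i.

egpbi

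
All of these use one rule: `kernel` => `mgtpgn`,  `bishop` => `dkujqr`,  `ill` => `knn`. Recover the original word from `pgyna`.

newly

Compare letters: k→m is +2, e→g is +2, r→t is +2 — a constant shift. This is a Caesar cipher with shift 2.
Reversing it on pgyna: p−2=n, g−2=e, y−2=w, n−2=l, a−2=y.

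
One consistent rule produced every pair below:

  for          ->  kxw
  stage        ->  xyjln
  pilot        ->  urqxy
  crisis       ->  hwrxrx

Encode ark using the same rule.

Vowels shift forward by 9 and consonants shift forward by 5.
For ark: a(vowel)+9=j, r(cons)+5=w, k(cons)+5=p.

jwp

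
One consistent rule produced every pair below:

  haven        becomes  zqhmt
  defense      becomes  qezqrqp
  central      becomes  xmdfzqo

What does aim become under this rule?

yum

The output letters match the input read backwards, each shifted +12: haven reversed is nevah. Two steps: reverse the string, then apply a Caesar shift of +12.
Applying it to aim: reverse → mia; then shift: m+12=y, i+12=u, a+12=m.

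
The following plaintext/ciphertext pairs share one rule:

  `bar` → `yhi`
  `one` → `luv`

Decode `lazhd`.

The output letters match the input read backwards, each shifted +7: bar reversed is rab. Two steps: reverse the string, then apply a Caesar shift of +7.
Undoing it on lazhd: shift back: l−7=e, a−7=t, z−7=s, h−7=a, d−7=w → etsaw; then reverse → waste.

waste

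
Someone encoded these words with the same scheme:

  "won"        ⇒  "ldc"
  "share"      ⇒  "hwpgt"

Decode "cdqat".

Compare letters: w→l is +15, o→d is +15, n→c is +15 — a constant shift. This is a Caesar cipher with shift 15.
Reversing it on cdqat: c−15=n, d−15=o, q−15=b, a−15=l, t−15=e.

noble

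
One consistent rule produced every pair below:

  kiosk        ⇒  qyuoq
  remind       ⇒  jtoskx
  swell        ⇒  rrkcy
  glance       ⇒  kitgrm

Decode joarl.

Two steps: reverse the string, then apply a Caesar shift of +6.
Decoding joarl: shift back: j−6=d, o−6=i, a−6=u, r−6=l, l−6=f → diulf; then reverse → fluid.

fluid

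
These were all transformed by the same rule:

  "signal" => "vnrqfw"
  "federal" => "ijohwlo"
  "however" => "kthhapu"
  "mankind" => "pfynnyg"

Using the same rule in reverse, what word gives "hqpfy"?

Shifts by position in signal: pos 0: s→v (+3), pos 1: i→n (+5), pos 2: g→r (+11), pos 3: n→q (+3), pos 4: a→f (+5), pos 5: l→w (+11) — repeating every 3. It's a Vigenère-style cipher with numeric key [3,5,11]: position i shifts by key[i mod 3].
Undoing it on hqpfy: h−3=e, q−5=l, p−11=e, f−3=c, y−5=t.

elect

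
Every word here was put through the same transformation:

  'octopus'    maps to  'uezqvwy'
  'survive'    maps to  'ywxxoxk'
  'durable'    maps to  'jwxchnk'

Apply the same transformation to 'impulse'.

oovwruk

Shifts by position in octopus: pos 0: o→u (+6), pos 1: c→e (+2), pos 2: t→z (+6), pos 3: o→q (+2) — repeating every 2. A repeating key of period 2 is used — shifts +6, +2 over and over.
For impulse: i+6=o, m+2=o, p+6=v, u+2=w, l+6=r, s+2=u, e+6=k.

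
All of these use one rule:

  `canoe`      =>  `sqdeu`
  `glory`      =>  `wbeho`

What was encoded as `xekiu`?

Compare letters: c→s is +16, a→q is +16, n→d is +16 — a constant shift. Each letter is shifted forward by 16 in the alphabet (a Caesar shift of +16).
Reversing it on xekiu: x−16=h, e−16=o, k−16=u, i−16=s, u−16=e.

house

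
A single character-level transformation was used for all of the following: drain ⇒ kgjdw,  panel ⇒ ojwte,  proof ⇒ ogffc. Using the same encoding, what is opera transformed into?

d(3)→k(10) and r(17)→g(6) fit y≡9x+9 (mod 26); the inverse of 9 mod 26 is 3. Treating letters as 0–25, the rule is x ↦ 9x + 9 (mod 26).
On opera: o(14)→9·14+9≡5=f; p(15)→9·15+9≡14=o; e(4)→9·4+9≡19=t; r(17)→9·17+9≡6=g; a(0)→9·0+9≡9=j (all mod 26).

fotgj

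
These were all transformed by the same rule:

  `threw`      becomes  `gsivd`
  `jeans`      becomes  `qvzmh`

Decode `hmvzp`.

sneak

Each pair mirrors across the alphabet (t↔g, h↔s, r↔i): positions sum to 25. This is the alphabet-reversal cipher (Atbash): a becomes z, b becomes y, etc.
Reversing it on hmvzp: h↔s, m↔n, v↔e, z↔a, p↔k.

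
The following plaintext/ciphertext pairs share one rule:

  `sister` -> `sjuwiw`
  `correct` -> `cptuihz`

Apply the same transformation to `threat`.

In sister: s→s is +0, i→j is +1, s→u is +2, t→w is +3 — the shift increases by 1 each position. Each letter shifts forward by its position index (0, 1, 2, …) — the shift grows by one for each successive letter.
For threat: t+0=t, h+1=i, r+2=t, e+3=h, a+4=e, t+5=y.

tithey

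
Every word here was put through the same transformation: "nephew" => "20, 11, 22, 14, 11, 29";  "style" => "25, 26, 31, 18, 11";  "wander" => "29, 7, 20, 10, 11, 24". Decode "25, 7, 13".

sag

Letters become their 1-based position plus 6 (so a→7, b→8, …).
Reversing it on 25, 7, 13: 25→(25−6)÷1=19=s, 7→(7−6)÷1=1=a, 13→(13−6)÷1=7=g.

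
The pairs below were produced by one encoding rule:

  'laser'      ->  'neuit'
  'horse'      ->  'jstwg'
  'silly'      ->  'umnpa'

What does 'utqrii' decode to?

sponge

Shifts by position in laser: pos 0: l→n (+2), pos 1: a→e (+4), pos 2: s→u (+2), pos 3: e→i (+4) — repeating every 2. A repeating key of period 2 is used — shifts +2, +4 over and over.
Reversing it on utqrii: u−2=s, t−4=p, q−2=o, r−4=n, i−2=g, i−4=e.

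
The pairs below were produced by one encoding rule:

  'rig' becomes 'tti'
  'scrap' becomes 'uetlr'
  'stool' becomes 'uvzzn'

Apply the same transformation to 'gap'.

The shift depends on letter class: consonant r→t is +2, but vowel i→t is +11. Vowels shift forward by 11 and consonants shift forward by 2.
For gap: g(cons)+2=i, a(vowel)+11=l, p(cons)+2=r.

ilr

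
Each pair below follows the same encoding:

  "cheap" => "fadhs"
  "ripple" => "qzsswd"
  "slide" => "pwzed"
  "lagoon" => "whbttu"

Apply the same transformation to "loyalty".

wtjhwoj

c(2)→f(5) and h(7)→a(0) fit y≡25x+7 (mod 26); the inverse of 25 mod 26 is 25. Each letter's alphabet position (a=0..z=25) is mapped through 25·x+7 mod 26 — an affine cipher.
Applying it to loyalty: l(11)→25·11+7≡22=w; o(14)→25·14+7≡19=t; y(24)→25·24+7≡9=j; a(0)→25·0+7≡7=h; l(11)→25·11+7≡22=w; t(19)→25·19+7≡14=o; y(24)→25·24+7≡9=j (all mod 26).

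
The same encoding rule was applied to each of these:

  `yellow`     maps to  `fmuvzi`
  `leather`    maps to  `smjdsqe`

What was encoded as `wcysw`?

pupil

Letter i (0-indexed) is shifted by i+7, so successive shifts are 7, 8, 9, ….
Reversing it on wcysw: w−7=p, c−8=u, y−9=p, s−10=i, w−11=l.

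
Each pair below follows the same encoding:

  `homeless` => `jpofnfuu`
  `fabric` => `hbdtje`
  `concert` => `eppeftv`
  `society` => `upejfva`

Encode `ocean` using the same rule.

pefbp

The shift depends on letter class: consonant h→j is +2, but vowel o→p is +1. The rule splits by letter class: vowels +1, consonants +2.
On ocean: o(vowel)+1=p, c(cons)+2=e, e(vowel)+1=f, a(vowel)+1=b, n(cons)+2=p.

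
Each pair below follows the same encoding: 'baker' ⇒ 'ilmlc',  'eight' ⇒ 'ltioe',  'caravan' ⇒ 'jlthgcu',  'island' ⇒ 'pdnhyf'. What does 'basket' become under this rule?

Shifts by position in baker: pos 0: b→i (+7), pos 1: a→l (+11), pos 2: k→m (+2), pos 3: e→l (+7), pos 4: r→c (+11) — repeating every 3. A repeating key of period 3 is used — shifts +7, +11, +2 over and over.
On basket: b+7=i, a+11=l, s+2=u, k+7=r, e+11=p, t+2=v.

ilurpv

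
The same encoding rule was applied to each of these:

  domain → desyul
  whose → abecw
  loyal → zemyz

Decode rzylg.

d(3)→d(3) and o(14)→e(4) fit y≡19x+24 (mod 26); the inverse of 19 mod 26 is 11. This is an affine cipher: with a=0,…,z=25, each position x becomes (19x+24) mod 26.
Undoing it on rzylg: r(17)→11·(17−24)≡1=b; z(25)→11·(25−24)≡11=l; y(24)→11·(24−24)≡0=a; l(11)→11·(11−24)≡13=n; g(6)→11·(6−24)≡10=k (all mod 26).

blank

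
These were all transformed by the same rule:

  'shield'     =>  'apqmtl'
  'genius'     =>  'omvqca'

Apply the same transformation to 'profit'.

xzwnqb

Compare letters: s→a is +8, h→p is +8, i→q is +8 — a constant shift. It's a constant shift of +8 (ROT8).
Applying it to profit: p+8=x, r+8=z, o+8=w, f+8=n, i+8=q, t+8=b.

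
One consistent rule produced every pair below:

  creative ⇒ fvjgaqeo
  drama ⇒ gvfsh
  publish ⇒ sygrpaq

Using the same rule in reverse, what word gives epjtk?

In creative: c→f is +3, r→v is +4, e→j is +5, a→g is +6 — the shift increases by 1 each position. Each letter shifts forward by (position + 3), i.e. 3, 4, 5, … — the shift grows by one for each successive letter.
Decoding epjtk: e−3=b, p−4=l, j−5=e, t−6=n, k−7=d.

blend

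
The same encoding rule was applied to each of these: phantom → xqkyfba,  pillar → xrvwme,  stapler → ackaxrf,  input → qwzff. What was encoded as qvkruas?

In phantom: p→x is +8, h→q is +9, a→k is +10, n→y is +11 — the shift increases by 1 each position. Each letter shifts forward by (position + 8), i.e. 8, 9, 10, … — the shift grows by one for each successive letter.
Reversing it on qvkruas: q−8=i, v−9=m, k−10=a, r−11=g, u−12=i, a−13=n, s−14=e.

imagine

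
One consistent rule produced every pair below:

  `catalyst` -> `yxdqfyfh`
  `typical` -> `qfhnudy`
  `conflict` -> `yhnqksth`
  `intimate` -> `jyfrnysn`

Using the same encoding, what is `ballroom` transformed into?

rttwqqfg

Read the word backwards and shift each letter +5.
For ballroom: reverse → moorllab; then shift: m+5=r, o+5=t, o+5=t, r+5=w, l+5=q, l+5=q, a+5=f, b+5=g.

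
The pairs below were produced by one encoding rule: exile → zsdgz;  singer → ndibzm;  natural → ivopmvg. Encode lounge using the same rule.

Each letter is shifted forward by 21 in the alphabet (a Caesar shift of +21).
For lounge: l+21=g, o+21=j, u+21=p, n+21=i, g+21=b, e+21=z.

gjpibz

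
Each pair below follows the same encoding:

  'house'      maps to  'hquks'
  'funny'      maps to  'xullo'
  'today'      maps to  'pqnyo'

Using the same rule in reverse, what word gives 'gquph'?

mouth

h(7)→h(7) and o(14)→q(16) fit y≡5x+24 (mod 26); the inverse of 5 mod 26 is 21. This is an affine cipher: with a=0,…,z=25, each position x becomes (5x+24) mod 26.
Undoing it on gquph: g(6)→21·(6−24)≡12=m; q(16)→21·(16−24)≡14=o; u(20)→21·(20−24)≡20=u; p(15)→21·(15−24)≡19=t; h(7)→21·(7−24)≡7=h (all mod 26).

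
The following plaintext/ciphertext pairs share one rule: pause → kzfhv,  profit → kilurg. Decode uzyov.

This is the alphabet-reversal cipher (Atbash): a becomes z, b becomes y, etc.
Undoing it on uzyov: u↔f, z↔a, y↔b, o↔l, v↔e.

fable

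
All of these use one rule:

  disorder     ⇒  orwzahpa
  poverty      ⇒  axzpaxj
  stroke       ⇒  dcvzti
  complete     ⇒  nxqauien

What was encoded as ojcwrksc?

daylight

Shifts by position in disorder: pos 0: d→o (+11), pos 1: i→r (+9), pos 2: s→w (+4), pos 3: o→z (+11), pos 4: r→a (+9), pos 5: d→h (+4) — repeating every 3. It's a Vigenère-style cipher with numeric key [11,9,4]: position i shifts by key[i mod 3].
Decoding ojcwrksc: o−11=d, j−9=a, c−4=y, w−11=l, r−9=i, k−4=g, s−11=h, c−9=t.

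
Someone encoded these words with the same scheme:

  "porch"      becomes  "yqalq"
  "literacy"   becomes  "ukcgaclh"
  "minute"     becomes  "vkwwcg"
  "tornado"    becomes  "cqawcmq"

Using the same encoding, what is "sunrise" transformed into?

Two shifts are in play — +2 for a/e/i/o/u, +9 for every other letter.
On sunrise: s(cons)+9=b, u(vowel)+2=w, n(cons)+9=w, r(cons)+9=a, i(vowel)+2=k, s(cons)+9=b, e(vowel)+2=g.

bwwakbg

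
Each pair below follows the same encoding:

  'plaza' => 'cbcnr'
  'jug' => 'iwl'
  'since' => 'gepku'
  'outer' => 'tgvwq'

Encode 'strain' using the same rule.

pkctvu

The output letters match the input read backwards, each shifted +2: plaza reversed is azalp. Read the word backwards and shift each letter +2.
On strain: reverse → niarts; then shift: n+2=p, i+2=k, a+2=c, r+2=t, t+2=v, s+2=u.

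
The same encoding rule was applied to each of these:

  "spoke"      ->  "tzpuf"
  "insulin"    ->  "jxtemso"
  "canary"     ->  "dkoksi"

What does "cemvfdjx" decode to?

bulletin

A repeating key of period 2 is used — shifts +1, +10 over and over.
Decoding cemvfdjx: c−1=b, e−10=u, m−1=l, v−10=l, f−1=e, d−10=t, j−1=i, x−10=n.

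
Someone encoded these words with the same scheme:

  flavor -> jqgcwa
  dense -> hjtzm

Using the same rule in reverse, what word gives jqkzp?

In flavor: f→j is +4, l→q is +5, a→g is +6, v→c is +7 — the shift increases by 1 each position. Letter i (0-indexed) is shifted by i+4, so successive shifts are 4, 5, 6, ….
Decoding jqkzp: j−4=f, q−5=l, k−6=e, z−7=s, p−8=h.

flesh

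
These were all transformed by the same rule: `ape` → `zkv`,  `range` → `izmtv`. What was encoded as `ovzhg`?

Each pair mirrors across the alphabet (a↔z, p↔k, e↔v): positions sum to 25. Each letter is replaced by its mirror in the alphabet: a↔z, b↔y, c↔x, and so on (the Atbash cipher).
Decoding ovzhg: o↔l, v↔e, z↔a, h↔s, g↔t.

least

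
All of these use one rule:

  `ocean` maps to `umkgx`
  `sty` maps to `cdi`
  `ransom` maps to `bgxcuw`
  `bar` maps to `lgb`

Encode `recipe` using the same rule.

The shift depends on letter class: consonant c→m is +10, but vowel o→u is +6. The rule splits by letter class: vowels +6, consonants +10.
For recipe: r(cons)+10=b, e(vowel)+6=k, c(cons)+10=m, i(vowel)+6=o, p(cons)+10=z, e(vowel)+6=k.

bkmozk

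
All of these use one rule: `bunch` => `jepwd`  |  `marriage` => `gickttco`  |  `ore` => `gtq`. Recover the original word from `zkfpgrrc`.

appendix

The output letters match the input read backwards, each shifted +2: bunch reversed is hcnub. The word is reversed, then every letter is shifted forward by 2.
Undoing it on zkfpgrrc: shift back: z−2=x, k−2=i, f−2=d, p−2=n, g−2=e, r−2=p, r−2=p, c−2=a → xidneppa; then reverse → appendix.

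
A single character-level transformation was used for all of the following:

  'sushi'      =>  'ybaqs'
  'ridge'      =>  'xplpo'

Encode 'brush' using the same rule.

In sushi: s→y is +6, u→b is +7, s→a is +8, h→q is +9 — the shift increases by 1 each position. Letter i (0-indexed) is shifted by i+6, so successive shifts are 6, 7, 8, ….
Applying it to brush: b+6=h, r+7=y, u+8=c, s+9=b, h+10=r.

hycbr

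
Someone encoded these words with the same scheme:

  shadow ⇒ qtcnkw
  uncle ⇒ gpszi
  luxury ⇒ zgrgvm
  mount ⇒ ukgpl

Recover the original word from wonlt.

s(18)→q(16) and h(7)→t(19) fit y≡21x+2 (mod 26); the inverse of 21 mod 26 is 5. Treating letters as 0–25, the rule is x ↦ 21x + 2 (mod 26).
Reversing it on wonlt: w(22)→5·(22−2)≡22=w; o(14)→5·(14−2)≡8=i; n(13)→5·(13−2)≡3=d; l(11)→5·(11−2)≡19=t; t(19)→5·(19−2)≡7=h (all mod 26).

width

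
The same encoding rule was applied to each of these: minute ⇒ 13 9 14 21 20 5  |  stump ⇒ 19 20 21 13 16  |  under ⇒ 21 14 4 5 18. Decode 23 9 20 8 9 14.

m is letter #13 and maps to 13: an offset of 0. Letters become their 1-indexed alphabet positions: a=1 … z=26.
Reversing it on 23 9 20 8 9 14: 23=w, 9=i, 20=t, 8=h, 9=i, 14=n.

within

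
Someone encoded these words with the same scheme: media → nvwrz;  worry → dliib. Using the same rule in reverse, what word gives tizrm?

grain

Each pair mirrors across the alphabet (m↔n, e↔v, d↔w): positions sum to 25. Each letter is replaced by its mirror in the alphabet: a↔z, b↔y, c↔x, and so on (the Atbash cipher).
Reversing it on tizrm: t↔g, i↔r, z↔a, r↔i, m↔n.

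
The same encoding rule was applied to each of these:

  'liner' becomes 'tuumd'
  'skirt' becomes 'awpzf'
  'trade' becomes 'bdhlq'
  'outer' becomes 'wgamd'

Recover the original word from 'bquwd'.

The shifts repeat in a cycle of length 3: positions 0,1,… shift by +8, +12, +7, then the pattern repeats.
Decoding bquwd: b−8=t, q−12=e, u−7=n, w−8=o, d−12=r.

tenor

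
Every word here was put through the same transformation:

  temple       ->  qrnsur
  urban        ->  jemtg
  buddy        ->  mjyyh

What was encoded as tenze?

t(19)→q(16) and e(4)→r(17) fit y≡19x+19 (mod 26); the inverse of 19 mod 26 is 11. Each letter's alphabet position (a=0..z=25) is mapped through 19·x+19 mod 26 — an affine cipher.
Decoding tenze: t(19)→11·(19−19)≡0=a; e(4)→11·(4−19)≡17=r; n(13)→11·(13−19)≡12=m; z(25)→11·(25−19)≡14=o; e(4)→11·(4−19)≡17=r (all mod 26).

armor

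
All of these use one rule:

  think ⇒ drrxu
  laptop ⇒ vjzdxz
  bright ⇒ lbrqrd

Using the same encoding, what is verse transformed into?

fnbcn

The shift depends on letter class: consonant t→d is +10, but vowel i→r is +9. The rule splits by letter class: vowels +9, consonants +10.
Applying it to verse: v(cons)+10=f, e(vowel)+9=n, r(cons)+10=b, s(cons)+10=c, e(vowel)+9=n.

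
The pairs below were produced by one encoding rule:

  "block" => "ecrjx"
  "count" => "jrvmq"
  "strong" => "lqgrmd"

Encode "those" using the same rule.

b(1)→e(4) and l(11)→c(2) fit y≡5x+25 (mod 26); the inverse of 5 mod 26 is 21. Each letter's alphabet position (a=0..z=25) is mapped through 5·x+25 mod 26 — an affine cipher.
On those: t(19)→5·19+25≡16=q; h(7)→5·7+25≡8=i; o(14)→5·14+25≡17=r; s(18)→5·18+25≡11=l; e(4)→5·4+25≡19=t (all mod 26).

qirlt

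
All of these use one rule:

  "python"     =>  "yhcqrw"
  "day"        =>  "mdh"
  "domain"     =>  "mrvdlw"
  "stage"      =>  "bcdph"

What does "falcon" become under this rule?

Vowels shift forward by 3 and consonants shift forward by 9.
For falcon: f(cons)+9=o, a(vowel)+3=d, l(cons)+9=u, c(cons)+9=l, o(vowel)+3=r, n(cons)+9=w.

odulrw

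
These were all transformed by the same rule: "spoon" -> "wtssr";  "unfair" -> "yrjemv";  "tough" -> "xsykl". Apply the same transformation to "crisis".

gvmwmw

Compare letters: s→w is +4, p→t is +4, o→s is +4 — a constant shift. It's a constant shift of +4 (ROT4).
Applying it to crisis: c+4=g, r+4=v, i+4=m, s+4=w, i+4=m, s+4=w.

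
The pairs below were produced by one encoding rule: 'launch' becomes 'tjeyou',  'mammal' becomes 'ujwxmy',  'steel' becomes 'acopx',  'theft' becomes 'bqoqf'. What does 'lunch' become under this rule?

In launch: l→t is +8, a→j is +9, u→e is +10, n→y is +11 — the shift increases by 1 each position. The shift increases by 1 at each position, starting from +8: 8, 9, 10, ….
Applying it to lunch: l+8=t, u+9=d, n+10=x, c+11=n, h+12=t.

tdxnt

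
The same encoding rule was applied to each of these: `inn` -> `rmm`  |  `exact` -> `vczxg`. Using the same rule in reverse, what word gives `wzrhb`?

daisy

Each pair mirrors across the alphabet (i↔r, n↔m, n↔m): positions sum to 25. This is the alphabet-reversal cipher (Atbash): a becomes z, b becomes y, etc.
Decoding wzrhb: w↔d, z↔a, r↔i, h↔s, b↔y.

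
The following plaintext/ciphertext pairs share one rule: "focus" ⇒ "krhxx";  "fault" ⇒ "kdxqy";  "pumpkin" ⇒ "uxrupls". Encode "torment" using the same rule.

yrwrhsy

The shift depends on letter class: consonant f→k is +5, but vowel o→r is +3. The rule splits by letter class: vowels +3, consonants +5.
Applying it to torment: t(cons)+5=y, o(vowel)+3=r, r(cons)+5=w, m(cons)+5=r, e(vowel)+3=h, n(cons)+5=s, t(cons)+5=y.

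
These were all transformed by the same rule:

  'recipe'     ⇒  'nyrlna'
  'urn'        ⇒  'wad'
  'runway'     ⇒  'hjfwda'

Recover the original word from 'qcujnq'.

health

The output letters match the input read backwards, each shifted +9: recipe reversed is epicer. Two steps: reverse the string, then apply a Caesar shift of +9.
Decoding qcujnq: shift back: q−9=h, c−9=t, u−9=l, j−9=a, n−9=e, q−9=h → htlaeh; then reverse → health.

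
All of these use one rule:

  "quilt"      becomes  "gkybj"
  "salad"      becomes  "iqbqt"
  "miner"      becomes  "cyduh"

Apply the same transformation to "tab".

It's a constant shift of +16 (ROT16).
Applying it to tab: t+16=j, a+16=q, b+16=r.

jqr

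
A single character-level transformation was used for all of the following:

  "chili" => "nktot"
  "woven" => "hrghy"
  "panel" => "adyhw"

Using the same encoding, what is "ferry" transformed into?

Shifts by position in chili: pos 0: c→n (+11), pos 1: h→k (+3), pos 2: i→t (+11), pos 3: l→o (+3) — repeating every 2. It's a Vigenère-style cipher with numeric key [11,3]: position i shifts by key[i mod 2].
For ferry: f+11=q, e+3=h, r+11=c, r+3=u, y+11=j.

qhcuj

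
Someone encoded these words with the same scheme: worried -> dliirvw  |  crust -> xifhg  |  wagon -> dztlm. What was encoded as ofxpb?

Each pair mirrors across the alphabet (w↔d, o↔l, r↔i): positions sum to 25. Each letter is replaced by its mirror in the alphabet: a↔z, b↔y, c↔x, and so on (the Atbash cipher).
Decoding ofxpb: o↔l, f↔u, x↔c, p↔k, b↔y.

lucky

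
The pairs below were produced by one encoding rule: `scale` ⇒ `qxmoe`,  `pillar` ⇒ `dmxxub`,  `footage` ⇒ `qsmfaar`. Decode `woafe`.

stock

The word is reversed, then every letter is shifted forward by 12.
Undoing it on woafe: shift back: w−12=k, o−12=c, a−12=o, f−12=t, e−12=s → kcots; then reverse → stock.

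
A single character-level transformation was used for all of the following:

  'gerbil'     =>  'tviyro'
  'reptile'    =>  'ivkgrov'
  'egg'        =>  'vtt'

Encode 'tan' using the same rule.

Each pair mirrors across the alphabet (g↔t, e↔v, r↔i): positions sum to 25. This is the alphabet-reversal cipher (Atbash): a becomes z, b becomes y, etc.
On tan: t↔g, a↔z, n↔m.

gzm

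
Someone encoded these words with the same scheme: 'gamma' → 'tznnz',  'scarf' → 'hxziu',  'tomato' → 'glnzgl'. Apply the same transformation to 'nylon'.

mbolm

Each pair mirrors across the alphabet (g↔t, a↔z, m↔n): positions sum to 25. Letters are reflected about the middle of the alphabet (position → 25−position): Atbash.
For nylon: n↔m, y↔b, l↔o, o↔l, n↔m.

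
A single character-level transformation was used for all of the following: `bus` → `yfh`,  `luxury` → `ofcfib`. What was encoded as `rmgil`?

intro

Each pair mirrors across the alphabet (b↔y, u↔f, s↔h): positions sum to 25. This is the alphabet-reversal cipher (Atbash): a becomes z, b becomes y, etc.
Undoing it on rmgil: r↔i, m↔n, g↔t, i↔r, l↔o.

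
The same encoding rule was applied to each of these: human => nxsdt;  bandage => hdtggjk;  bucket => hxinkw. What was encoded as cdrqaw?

walnut

Shifts by position in human: pos 0: h→n (+6), pos 1: u→x (+3), pos 2: m→s (+6), pos 3: a→d (+3) — repeating every 2. A repeating key of period 2 is used — shifts +6, +3 over and over.
Reversing it on cdrqaw: c−6=w, d−3=a, r−6=l, q−3=n, a−6=u, w−3=t.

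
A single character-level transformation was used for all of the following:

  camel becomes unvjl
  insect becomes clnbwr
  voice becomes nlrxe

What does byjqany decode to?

perhaps

The output letters match the input read backwards, each shifted +9: camel reversed is lemac. Two steps: reverse the string, then apply a Caesar shift of +9.
Decoding byjqany: shift back: b−9=s, y−9=p, j−9=a, q−9=h, a−9=r, n−9=e, y−9=p → spahrep; then reverse → perhaps.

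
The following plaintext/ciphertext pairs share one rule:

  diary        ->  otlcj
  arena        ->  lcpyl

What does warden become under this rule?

hlcopy

Compare letters: d→o is +11, i→t is +11, a→l is +11 — a constant shift. Every letter moves 11 places later in the alphabet, wrapping around z→a.
For warden: w+11=h, a+11=l, r+11=c, d+11=o, e+11=p, n+11=y.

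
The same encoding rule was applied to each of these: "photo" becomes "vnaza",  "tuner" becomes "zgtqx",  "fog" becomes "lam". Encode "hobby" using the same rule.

nahhe

The shift depends on letter class: consonant p→v is +6, but vowel o→a is +12. Vowels shift forward by 12 and consonants shift forward by 6.
Applying it to hobby: h(cons)+6=n, o(vowel)+12=a, b(cons)+6=h, b(cons)+6=h, y(cons)+6=e.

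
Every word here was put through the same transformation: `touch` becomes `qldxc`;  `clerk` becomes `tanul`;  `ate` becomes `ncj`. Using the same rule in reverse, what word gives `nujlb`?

The output letters match the input read backwards, each shifted +9: touch reversed is hcuot. Two steps: reverse the string, then apply a Caesar shift of +9.
Reversing it on nujlb: shift back: n−9=e, u−9=l, j−9=a, l−9=c, b−9=s → elacs; then reverse → scale.

scale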